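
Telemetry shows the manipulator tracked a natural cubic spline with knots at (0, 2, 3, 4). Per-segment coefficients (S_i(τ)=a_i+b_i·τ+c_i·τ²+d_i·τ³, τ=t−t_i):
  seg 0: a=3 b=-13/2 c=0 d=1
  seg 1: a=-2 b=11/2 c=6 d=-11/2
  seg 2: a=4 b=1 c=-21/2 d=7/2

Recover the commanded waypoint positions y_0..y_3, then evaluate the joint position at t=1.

y_0 = S_0(0) = a_0 = 3
y_1 = S_1(0) = a_1 = -2
y_2 = S_2(0) = a_2 = 4
y_3 = S_2(1) = -2
t_q=1 is in segment 0 (τ=1); S_0(τ)=-5/2

y_0=3 y_1=-2 y_2=4 y_3=-2
S(1) = -5/2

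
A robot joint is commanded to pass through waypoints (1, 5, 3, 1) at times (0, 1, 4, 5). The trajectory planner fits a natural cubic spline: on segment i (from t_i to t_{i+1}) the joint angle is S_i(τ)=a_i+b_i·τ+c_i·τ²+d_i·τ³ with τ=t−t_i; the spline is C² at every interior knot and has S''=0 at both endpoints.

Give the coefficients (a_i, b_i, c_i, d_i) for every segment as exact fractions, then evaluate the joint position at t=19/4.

  seg 0: a=1 b=152/33 c=0 d=-20/33
  seg 1: a=5 b=92/33 c=-20/11 d=2/9
  seg 2: a=3 b=-70/33 c=2/11 d=-2/33
S(19/4) = 523/352

Δ: Δ0=4, Δ1=-2/3, Δ2=-2
row 1: diag=8, rhs=-28; c'=3/8, d'=-7/2
row 2: denom=8−3·3/8=55/8; d'=(-8−3·-7/2)/(55/8)=4/11
back: M2=4/11
back: M1=-7/2−3/8·4/11=-40/11
M: M0=0, M1=-40/11, M2=4/11, M3=0
seg 0: a=1, c=M0/2=0, d=(M1−M0)/(6·1)=-20/33, b=Δ0−h0·(2M0+M1)/6=152/33
seg 1: a=5, c=M1/2=-20/11, d=(M2−M1)/(6·3)=2/9, b=Δ1−h1·(2M1+M2)/6=92/33
seg 2: a=3, c=M2/2=2/11, d=(M3−M2)/(6·1)=-2/33, b=Δ2−h2·(2M2+M3)/6=-70/33
t_q=19/4 → seg 2, τ=3/4; S=3+-70/33·τ+2/11·τ²+-2/33·τ³=523/352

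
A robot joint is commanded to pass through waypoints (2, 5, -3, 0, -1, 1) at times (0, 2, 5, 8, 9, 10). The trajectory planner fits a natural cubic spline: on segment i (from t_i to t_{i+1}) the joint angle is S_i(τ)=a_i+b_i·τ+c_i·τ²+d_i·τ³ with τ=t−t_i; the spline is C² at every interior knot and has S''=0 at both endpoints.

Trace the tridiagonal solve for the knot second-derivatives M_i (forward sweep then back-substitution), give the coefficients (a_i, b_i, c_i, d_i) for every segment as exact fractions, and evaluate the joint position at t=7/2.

Δ: Δ0=3/2, Δ1=-8/3, Δ2=1, Δ3=-1, Δ4=2
row 1: diag=10, rhs=-25; c'=3/10, d'=-5/2
row 2: denom=12−3·3/10=111/10; d'=(22−3·-5/2)/(111/10)=295/111
row 3: denom=8−3·10/37=266/37; d'=(-12−3·295/111)/(266/37)=-739/266
row 4: denom=4−1·37/266=1027/266; d'=(18−1·-739/266)/(1027/266)=5527/1027
back: M4=5527/1027
back: M3=-739/266−37/266·5527/1027=-3622/1027
back: M2=295/111−10/37·-3622/1027=11125/3081
back: M1=-5/2−3/10·11125/3081=-3680/1027
M: M0=0, M1=-3680/1027, M2=11125/3081, M3=-3622/1027, M4=5527/1027, M5=0
seg 0: a=2, c=M0/2=0, d=(M1−M0)/(6·2)=-920/3081, b=Δ0−h0·(2M0+M1)/6=16603/6162
seg 1: a=5, c=M1/2=-1840/1027, d=(M2−M1)/(6·3)=1705/4266, b=Δ1−h1·(2M1+M2)/6=-5477/6162
seg 2: a=-3, c=M2/2=11125/6162, d=(M3−M2)/(6·3)=-21991/55458, b=Δ2−h2·(2M2+M3)/6=-2611/3081
seg 3: a=0, c=M3/2=-1811/1027, d=(M4−M3)/(6·1)=9149/6162, b=Δ3−h3·(2M3+M4)/6=-4445/6162
seg 4: a=-1, c=M4/2=5527/2054, d=(M5−M4)/(6·1)=-5527/6162, b=Δ4−h4·(2M4+M5)/6=635/3081
t_q=7/2 → seg 1, τ=3/2; S=5+-5477/6162·τ+-1840/1027·τ²+1705/4266·τ³=16177/16432

  seg 0: a=2 b=16603/6162 c=0 d=-920/3081
  seg 1: a=5 b=-5477/6162 c=-1840/1027 d=1705/4266
  seg 2: a=-3 b=-2611/3081 c=11125/6162 d=-21991/55458
  seg 3: a=0 b=-4445/6162 c=-1811/1027 d=9149/6162
  seg 4: a=-1 b=635/3081 c=5527/2054 d=-5527/6162
S(7/2) = 16177/16432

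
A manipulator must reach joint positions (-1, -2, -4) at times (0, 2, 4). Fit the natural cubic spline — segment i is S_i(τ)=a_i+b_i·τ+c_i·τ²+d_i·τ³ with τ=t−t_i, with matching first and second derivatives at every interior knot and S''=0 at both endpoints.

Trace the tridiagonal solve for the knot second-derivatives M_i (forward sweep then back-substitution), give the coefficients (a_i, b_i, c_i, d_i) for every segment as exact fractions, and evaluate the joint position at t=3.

Δ: Δ0=-1/2, Δ1=-1
row 1: diag=8, rhs=-3; c'=1/4, d'=-3/8
back: M1=-3/8
M: M0=0, M1=-3/8, M2=0
seg 0: a=-1, c=M0/2=0, d=(M1−M0)/(6·2)=-1/32, b=Δ0−h0·(2M0+M1)/6=-3/8
seg 1: a=-2, c=M1/2=-3/16, d=(M2−M1)/(6·2)=1/32, b=Δ1−h1·(2M1+M2)/6=-3/4
t_q=3 → seg 1, τ=1; S=-2+-3/4·τ+-3/16·τ²+1/32·τ³=-93/32

  seg 0: a=-1 b=-3/8 c=0 d=-1/32
  seg 1: a=-2 b=-3/4 c=-3/16 d=1/32
S(3) = -93/32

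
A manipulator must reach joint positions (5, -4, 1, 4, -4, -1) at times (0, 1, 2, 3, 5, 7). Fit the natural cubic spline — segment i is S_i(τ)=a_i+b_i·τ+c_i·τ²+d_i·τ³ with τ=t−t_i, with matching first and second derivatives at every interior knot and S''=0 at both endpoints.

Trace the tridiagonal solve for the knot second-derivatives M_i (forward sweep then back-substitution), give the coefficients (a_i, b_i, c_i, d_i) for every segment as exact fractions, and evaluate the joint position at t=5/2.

  seg 0: a=5 b=-8025/628 c=0 d=2373/628
  seg 1: a=-4 b=-453/314 c=7119/628 d=-3073/628
  seg 2: a=1 b=4113/628 c=-525/157 d=-129/628
  seg 3: a=4 b=-237/314 c=-2487/628 d=367/314
  seg 4: a=-4 b=-807/314 c=1917/628 d=-639/1256
S(5/2) = 17147/5024

Δ: Δ0=-9, Δ1=5, Δ2=3, Δ3=-4, Δ4=3/2
row 1: diag=4, rhs=84; c'=1/4, d'=21
row 2: denom=4−1·1/4=15/4; d'=(-12−1·21)/(15/4)=-44/5
row 3: denom=6−1·4/15=86/15; d'=(-42−1·-44/5)/(86/15)=-249/43
row 4: denom=8−2·15/43=314/43; d'=(33−2·-249/43)/(314/43)=1917/314
back: M4=1917/314
back: M3=-249/43−15/43·1917/314=-2487/314
back: M2=-44/5−4/15·-2487/314=-1050/157
back: M1=21−1/4·-1050/157=7119/314
M: M0=0, M1=7119/314, M2=-1050/157, M3=-2487/314, M4=1917/314, M5=0
seg 0: a=5, c=M0/2=0, d=(M1−M0)/(6·1)=2373/628, b=Δ0−h0·(2M0+M1)/6=-8025/628
seg 1: a=-4, c=M1/2=7119/628, d=(M2−M1)/(6·1)=-3073/628, b=Δ1−h1·(2M1+M2)/6=-453/314
seg 2: a=1, c=M2/2=-525/157, d=(M3−M2)/(6·1)=-129/628, b=Δ2−h2·(2M2+M3)/6=4113/628
seg 3: a=4, c=M3/2=-2487/628, d=(M4−M3)/(6·2)=367/314, b=Δ3−h3·(2M3+M4)/6=-237/314
seg 4: a=-4, c=M4/2=1917/628, d=(M5−M4)/(6·2)=-639/1256, b=Δ4−h4·(2M4+M5)/6=-807/314
t_q=5/2 → seg 2, τ=1/2; S=1+4113/628·τ+-525/157·τ²+-129/628·τ³=17147/5024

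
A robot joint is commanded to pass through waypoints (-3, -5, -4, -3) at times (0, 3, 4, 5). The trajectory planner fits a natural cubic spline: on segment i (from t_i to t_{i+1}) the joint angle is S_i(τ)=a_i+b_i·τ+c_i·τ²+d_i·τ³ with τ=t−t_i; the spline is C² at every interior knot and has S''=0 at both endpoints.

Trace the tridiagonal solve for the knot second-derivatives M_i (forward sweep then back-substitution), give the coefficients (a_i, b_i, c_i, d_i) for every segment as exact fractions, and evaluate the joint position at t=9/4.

  seg 0: a=-3 b=-122/93 c=0 d=20/279
  seg 1: a=-5 b=58/93 c=20/31 d=-25/93
  seg 2: a=-4 b=103/93 c=-5/31 d=5/93
S(9/4) = -2547/496

Δ: Δ0=-2/3, Δ1=1, Δ2=1
row 1: diag=8, rhs=10; c'=1/8, d'=5/4
row 2: denom=4−1·1/8=31/8; d'=(0−1·5/4)/(31/8)=-10/31
back: M2=-10/31
back: M1=5/4−1/8·-10/31=40/31
M: M0=0, M1=40/31, M2=-10/31, M3=0
seg 0: a=-3, c=M0/2=0, d=(M1−M0)/(6·3)=20/279, b=Δ0−h0·(2M0+M1)/6=-122/93
seg 1: a=-5, c=M1/2=20/31, d=(M2−M1)/(6·1)=-25/93, b=Δ1−h1·(2M1+M2)/6=58/93
seg 2: a=-4, c=M2/2=-5/31, d=(M3−M2)/(6·1)=5/93, b=Δ2−h2·(2M2+M3)/6=103/93
t_q=9/4 → seg 0, τ=9/4; S=-3+-122/93·τ+0·τ²+20/279·τ³=-2547/496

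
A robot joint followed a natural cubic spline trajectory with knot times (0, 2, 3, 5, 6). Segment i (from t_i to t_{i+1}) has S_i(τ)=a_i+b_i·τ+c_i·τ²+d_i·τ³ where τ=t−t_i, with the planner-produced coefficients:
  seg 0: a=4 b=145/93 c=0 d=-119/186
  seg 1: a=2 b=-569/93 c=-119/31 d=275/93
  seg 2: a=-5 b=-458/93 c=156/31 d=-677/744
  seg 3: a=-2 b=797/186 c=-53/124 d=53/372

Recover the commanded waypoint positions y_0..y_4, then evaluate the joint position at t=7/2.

y_0 = S_0(0) = a_0 = 4
y_1 = S_1(0) = a_1 = 2
y_2 = S_2(0) = a_2 = -5
y_3 = S_3(0) = a_3 = -2
y_4 = S_3(1) = 2
t_q=7/2 is in segment 2 (τ=1/2); S_2(τ)=-12535/1984

y_0=4 y_1=2 y_2=-5 y_3=-2 y_4=2
S(7/2) = -12535/1984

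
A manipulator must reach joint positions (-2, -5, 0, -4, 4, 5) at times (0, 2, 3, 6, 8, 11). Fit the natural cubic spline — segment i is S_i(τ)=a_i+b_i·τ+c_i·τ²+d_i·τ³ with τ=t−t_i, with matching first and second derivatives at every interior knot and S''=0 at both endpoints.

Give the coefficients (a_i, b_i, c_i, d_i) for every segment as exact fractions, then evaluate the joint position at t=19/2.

Δ: Δ0=-3/2, Δ1=5, Δ2=-4/3, Δ3=4, Δ4=1/3
row 1: diag=6, rhs=39; c'=1/6, d'=13/2
row 2: denom=8−1·1/6=47/6; d'=(-38−1·13/2)/(47/6)=-267/47
row 3: denom=10−3·18/47=416/47; d'=(32−3·-267/47)/(416/47)=2305/416
row 4: denom=10−2·47/208=993/104; d'=(-22−2·2305/416)/(993/104)=-6881/1986
back: M4=-6881/1986
back: M3=2305/416−47/208·-6881/1986=12559/1986
back: M2=-267/47−18/47·12559/1986=-2682/331
back: M1=13/2−1/6·-2682/331=5197/662
M: M0=0, M1=5197/662, M2=-2682/331, M3=12559/1986, M4=-6881/1986, M5=0
seg 0: a=-2, c=M0/2=0, d=(M1−M0)/(6·2)=5197/7944, b=Δ0−h0·(2M0+M1)/6=-4088/993
seg 1: a=-5, c=M1/2=5197/1324, d=(M2−M1)/(6·1)=-10561/3972, b=Δ1−h1·(2M1+M2)/6=7415/1986
seg 2: a=0, c=M2/2=-1341/331, d=(M3−M2)/(6·3)=28651/35748, b=Δ2−h2·(2M2+M3)/6=14329/3972
seg 3: a=-4, c=M3/2=12559/3972, d=(M4−M3)/(6·2)=-270/331, b=Δ3−h3·(2M3+M4)/6=1865/1986
seg 4: a=4, c=M4/2=-6881/3972, d=(M5−M4)/(6·3)=6881/35748, b=Δ4−h4·(2M4+M5)/6=7543/1986
t_q=19/2 → seg 4, τ=3/2; S=4+7543/1986·τ+-6881/3972·τ²+6881/35748·τ³=68307/10592

  seg 0: a=-2 b=-4088/993 c=0 d=5197/7944
  seg 1: a=-5 b=7415/1986 c=5197/1324 d=-10561/3972
  seg 2: a=0 b=14329/3972 c=-1341/331 d=28651/35748
  seg 3: a=-4 b=1865/1986 c=12559/3972 d=-270/331
  seg 4: a=4 b=7543/1986 c=-6881/3972 d=6881/35748
S(19/2) = 68307/10592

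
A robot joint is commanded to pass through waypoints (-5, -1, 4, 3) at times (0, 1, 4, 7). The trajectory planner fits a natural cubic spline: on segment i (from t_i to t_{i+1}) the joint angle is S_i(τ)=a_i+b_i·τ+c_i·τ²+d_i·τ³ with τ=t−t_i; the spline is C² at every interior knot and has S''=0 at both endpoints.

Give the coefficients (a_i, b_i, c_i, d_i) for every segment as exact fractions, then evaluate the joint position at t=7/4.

Δ: Δ0=4, Δ1=5/3, Δ2=-1/3
row 1: diag=8, rhs=-14; c'=3/8, d'=-7/4
row 2: denom=12−3·3/8=87/8; d'=(-12−3·-7/4)/(87/8)=-18/29
back: M2=-18/29
back: M1=-7/4−3/8·-18/29=-44/29
M: M0=0, M1=-44/29, M2=-18/29, M3=0
seg 0: a=-5, c=M0/2=0, d=(M1−M0)/(6·1)=-22/87, b=Δ0−h0·(2M0+M1)/6=370/87
seg 1: a=-1, c=M1/2=-22/29, d=(M2−M1)/(6·3)=13/261, b=Δ1−h1·(2M1+M2)/6=304/87
seg 2: a=4, c=M2/2=-9/29, d=(M3−M2)/(6·3)=1/29, b=Δ2−h2·(2M2+M3)/6=25/87
t_q=7/4 → seg 1, τ=3/4; S=-1+304/87·τ+-22/29·τ²+13/261·τ³=2255/1856

  seg 0: a=-5 b=370/87 c=0 d=-22/87
  seg 1: a=-1 b=304/87 c=-22/29 d=13/261
  seg 2: a=4 b=25/87 c=-9/29 d=1/29
S(7/4) = 2255/1856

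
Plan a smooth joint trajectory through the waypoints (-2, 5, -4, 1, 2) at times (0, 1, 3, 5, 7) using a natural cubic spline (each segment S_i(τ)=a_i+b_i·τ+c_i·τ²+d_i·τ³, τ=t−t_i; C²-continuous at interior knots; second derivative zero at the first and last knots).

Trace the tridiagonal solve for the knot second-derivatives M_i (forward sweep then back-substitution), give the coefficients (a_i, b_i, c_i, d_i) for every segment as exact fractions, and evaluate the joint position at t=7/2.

  seg 0: a=-2 b=1553/164 c=0 d=-405/164
  seg 1: a=5 b=169/82 c=-1215/164 d=677/328
  seg 2: a=-4 b=-115/41 c=204/41 d=-381/328
  seg 3: a=1 b=259/82 c=-327/164 d=109/328
S(7/2) = -11293/2624

Δ: Δ0=7, Δ1=-9/2, Δ2=5/2, Δ3=1/2
row 1: diag=6, rhs=-69; c'=1/3, d'=-23/2
row 2: denom=8−2·1/3=22/3; d'=(42−2·-23/2)/(22/3)=195/22
row 3: denom=8−2·3/11=82/11; d'=(-12−2·195/22)/(82/11)=-327/82
back: M3=-327/82
back: M2=195/22−3/11·-327/82=408/41
back: M1=-23/2−1/3·408/41=-1215/82
M: M0=0, M1=-1215/82, M2=408/41, M3=-327/82, M4=0
seg 0: a=-2, c=M0/2=0, d=(M1−M0)/(6·1)=-405/164, b=Δ0−h0·(2M0+M1)/6=1553/164
seg 1: a=5, c=M1/2=-1215/164, d=(M2−M1)/(6·2)=677/328, b=Δ1−h1·(2M1+M2)/6=169/82
seg 2: a=-4, c=M2/2=204/41, d=(M3−M2)/(6·2)=-381/328, b=Δ2−h2·(2M2+M3)/6=-115/41
seg 3: a=1, c=M3/2=-327/164, d=(M4−M3)/(6·2)=109/328, b=Δ3−h3·(2M3+M4)/6=259/82
t_q=7/2 → seg 2, τ=1/2; S=-4+-115/41·τ+204/41·τ²+-381/328·τ³=-11293/2624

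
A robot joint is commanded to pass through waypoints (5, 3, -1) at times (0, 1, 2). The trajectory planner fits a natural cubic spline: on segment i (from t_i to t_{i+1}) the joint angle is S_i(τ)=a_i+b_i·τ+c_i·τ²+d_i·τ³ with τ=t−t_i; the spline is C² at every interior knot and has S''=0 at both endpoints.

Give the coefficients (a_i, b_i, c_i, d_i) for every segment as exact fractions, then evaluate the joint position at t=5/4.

  seg 0: a=5 b=-3/2 c=0 d=-1/2
  seg 1: a=3 b=-3 c=-3/2 d=1/2
S(5/4) = 277/128

Δ: Δ0=-2, Δ1=-4
row 1: diag=4, rhs=-12; c'=1/4, d'=-3
back: M1=-3
M: M0=0, M1=-3, M2=0
seg 0: a=5, c=M0/2=0, d=(M1−M0)/(6·1)=-1/2, b=Δ0−h0·(2M0+M1)/6=-3/2
seg 1: a=3, c=M1/2=-3/2, d=(M2−M1)/(6·1)=1/2, b=Δ1−h1·(2M1+M2)/6=-3
t_q=5/4 → seg 1, τ=1/4; S=3+-3·τ+-3/2·τ²+1/2·τ³=277/128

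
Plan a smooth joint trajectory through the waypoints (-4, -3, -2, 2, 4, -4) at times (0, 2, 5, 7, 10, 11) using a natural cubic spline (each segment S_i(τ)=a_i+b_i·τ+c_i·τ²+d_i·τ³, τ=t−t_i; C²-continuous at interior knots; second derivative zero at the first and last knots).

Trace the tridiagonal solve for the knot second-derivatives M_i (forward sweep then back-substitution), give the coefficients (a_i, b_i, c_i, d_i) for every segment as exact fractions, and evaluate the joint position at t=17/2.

Δ: Δ0=1/2, Δ1=1/3, Δ2=2, Δ3=2/3, Δ4=-8
row 1: diag=10, rhs=-1; c'=3/10, d'=-1/10
row 2: denom=10−3·3/10=91/10; d'=(10−3·-1/10)/(91/10)=103/91
row 3: denom=10−2·20/91=870/91; d'=(-8−2·103/91)/(870/91)=-467/435
row 4: denom=8−3·91/290=2047/290; d'=(-52−3·-467/435)/(2047/290)=-14146/2047
back: M4=-14146/2047
back: M3=-467/435−91/290·-14146/2047=6724/6141
back: M2=103/91−20/91·6724/6141=5473/6141
back: M1=-1/10−3/10·5473/6141=-752/2047
M: M0=0, M1=-752/2047, M2=5473/6141, M3=6724/6141, M4=-14146/2047, M5=0
seg 0: a=-4, c=M0/2=0, d=(M1−M0)/(6·2)=-188/6141, b=Δ0−h0·(2M0+M1)/6=7645/12282
seg 1: a=-3, c=M1/2=-376/2047, d=(M2−M1)/(6·3)=7729/110538, b=Δ1−h1·(2M1+M2)/6=3133/12282
seg 2: a=-2, c=M2/2=5473/12282, d=(M3−M2)/(6·2)=139/8188, b=Δ2−h2·(2M2+M3)/6=6392/6141
seg 3: a=2, c=M3/2=3362/6141, d=(M4−M3)/(6·3)=-24581/55269, b=Δ3−h3·(2M3+M4)/6=18589/6141
seg 4: a=4, c=M4/2=-7073/2047, d=(M5−M4)/(6·1)=7073/6141, b=Δ4−h4·(2M4+M5)/6=-34982/6141
t_q=17/2 → seg 3, τ=3/2; S=2+18589/6141·τ+3362/6141·τ²+-24581/55269·τ³=102699/16376

  seg 0: a=-4 b=7645/12282 c=0 d=-188/6141
  seg 1: a=-3 b=3133/12282 c=-376/2047 d=7729/110538
  seg 2: a=-2 b=6392/6141 c=5473/12282 d=139/8188
  seg 3: a=2 b=18589/6141 c=3362/6141 d=-24581/55269
  seg 4: a=4 b=-34982/6141 c=-7073/2047 d=7073/6141
S(17/2) = 102699/16376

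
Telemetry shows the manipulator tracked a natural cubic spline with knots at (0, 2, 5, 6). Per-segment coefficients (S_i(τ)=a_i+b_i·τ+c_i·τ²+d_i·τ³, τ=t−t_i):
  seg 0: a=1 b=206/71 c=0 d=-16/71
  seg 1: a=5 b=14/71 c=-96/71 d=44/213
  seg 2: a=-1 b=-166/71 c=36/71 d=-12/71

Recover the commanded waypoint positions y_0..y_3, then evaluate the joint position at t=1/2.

y_0 = S_0(0) = a_0 = 1
y_1 = S_1(0) = a_1 = 5
y_2 = S_2(0) = a_2 = -1
y_3 = S_2(1) = -3
t_q=1/2 is in segment 0 (τ=1/2); S_0(τ)=172/71

y_0=1 y_1=5 y_2=-1 y_3=-3
S(1/2) = 172/71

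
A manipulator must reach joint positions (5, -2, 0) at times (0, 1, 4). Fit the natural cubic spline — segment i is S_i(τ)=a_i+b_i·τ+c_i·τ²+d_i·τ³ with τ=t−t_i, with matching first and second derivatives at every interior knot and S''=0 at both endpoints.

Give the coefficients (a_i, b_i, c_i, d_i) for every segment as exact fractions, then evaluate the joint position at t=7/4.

  seg 0: a=5 b=-191/24 c=0 d=23/24
  seg 1: a=-2 b=-61/12 c=23/8 d=-23/72
S(7/4) = -2217/512

Δ: Δ0=-7, Δ1=2/3
row 1: diag=8, rhs=46; c'=3/8, d'=23/4
back: M1=23/4
M: M0=0, M1=23/4, M2=0
seg 0: a=5, c=M0/2=0, d=(M1−M0)/(6·1)=23/24, b=Δ0−h0·(2M0+M1)/6=-191/24
seg 1: a=-2, c=M1/2=23/8, d=(M2−M1)/(6·3)=-23/72, b=Δ1−h1·(2M1+M2)/6=-61/12
t_q=7/4 → seg 1, τ=3/4; S=-2+-61/12·τ+23/8·τ²+-23/72·τ³=-2217/512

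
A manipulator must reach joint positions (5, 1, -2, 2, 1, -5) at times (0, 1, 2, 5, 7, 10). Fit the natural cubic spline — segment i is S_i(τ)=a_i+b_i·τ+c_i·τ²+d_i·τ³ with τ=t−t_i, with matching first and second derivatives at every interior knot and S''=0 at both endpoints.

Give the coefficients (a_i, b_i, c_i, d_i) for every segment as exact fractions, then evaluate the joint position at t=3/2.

  seg 0: a=5 b=-445/109 c=0 d=9/109
  seg 1: a=1 b=-418/109 c=27/109 d=64/109
  seg 2: a=-2 b=-172/109 c=219/109 d=-1019/2943
  seg 3: a=2 b=123/109 c=-362/327 d=383/2616
  seg 4: a=1 b=-1009/654 c=-299/1308 d=299/11772
S(3/2) = -341/436

Δ: Δ0=-4, Δ1=-3, Δ2=4/3, Δ3=-1/2, Δ4=-2
row 1: diag=4, rhs=6; c'=1/4, d'=3/2
row 2: denom=8−1·1/4=31/4; d'=(26−1·3/2)/(31/4)=98/31
row 3: denom=10−3·12/31=274/31; d'=(-11−3·98/31)/(274/31)=-635/274
row 4: denom=10−2·31/137=1308/137; d'=(-9−2·-635/274)/(1308/137)=-299/654
back: M4=-299/654
back: M3=-635/274−31/137·-299/654=-724/327
back: M2=98/31−12/31·-724/327=438/109
back: M1=3/2−1/4·438/109=54/109
M: M0=0, M1=54/109, M2=438/109, M3=-724/327, M4=-299/654, M5=0
seg 0: a=5, c=M0/2=0, d=(M1−M0)/(6·1)=9/109, b=Δ0−h0·(2M0+M1)/6=-445/109
seg 1: a=1, c=M1/2=27/109, d=(M2−M1)/(6·1)=64/109, b=Δ1−h1·(2M1+M2)/6=-418/109
seg 2: a=-2, c=M2/2=219/109, d=(M3−M2)/(6·3)=-1019/2943, b=Δ2−h2·(2M2+M3)/6=-172/109
seg 3: a=2, c=M3/2=-362/327, d=(M4−M3)/(6·2)=383/2616, b=Δ3−h3·(2M3+M4)/6=123/109
seg 4: a=1, c=M4/2=-299/1308, d=(M5−M4)/(6·3)=299/11772, b=Δ4−h4·(2M4+M5)/6=-1009/654
t_q=3/2 → seg 1, τ=1/2; S=1+-418/109·τ+27/109·τ²+64/109·τ³=-341/436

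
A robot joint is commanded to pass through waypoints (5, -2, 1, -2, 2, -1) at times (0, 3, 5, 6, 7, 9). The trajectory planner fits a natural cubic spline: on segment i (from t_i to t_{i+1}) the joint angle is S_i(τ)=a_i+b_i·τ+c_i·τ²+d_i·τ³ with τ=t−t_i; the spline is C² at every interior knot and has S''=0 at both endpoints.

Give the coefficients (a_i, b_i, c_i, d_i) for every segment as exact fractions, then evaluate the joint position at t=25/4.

Δ: Δ0=-7/3, Δ1=3/2, Δ2=-3, Δ3=4, Δ4=-3/2
row 1: diag=10, rhs=23; c'=1/5, d'=23/10
row 2: denom=6−2·1/5=28/5; d'=(-27−2·23/10)/(28/5)=-79/14
row 3: denom=4−1·5/28=107/28; d'=(42−1·-79/14)/(107/28)=1334/107
row 4: denom=6−1·28/107=614/107; d'=(-33−1·1334/107)/(614/107)=-4865/614
back: M4=-4865/614
back: M3=1334/107−28/107·-4865/614=4464/307
back: M2=-79/14−5/28·4464/307=-5059/614
back: M1=23/10−1/5·-5059/614=1212/307
M: M0=0, M1=1212/307, M2=-5059/614, M3=4464/307, M4=-4865/614, M5=0
seg 0: a=5, c=M0/2=0, d=(M1−M0)/(6·3)=202/921, b=Δ0−h0·(2M0+M1)/6=-3967/921
seg 1: a=-2, c=M1/2=606/307, d=(M2−M1)/(6·2)=-7483/7368, b=Δ1−h1·(2M1+M2)/6=1487/921
seg 2: a=1, c=M2/2=-5059/1228, d=(M3−M2)/(6·1)=13987/3684, b=Δ2−h2·(2M2+M3)/6=-4931/1842
seg 3: a=-2, c=M3/2=2232/307, d=(M4−M3)/(6·1)=-13793/3684, b=Δ3−h3·(2M3+M4)/6=1745/3684
seg 4: a=2, c=M4/2=-4865/1228, d=(M5−M4)/(6·2)=4865/7368, b=Δ4−h4·(2M4+M5)/6=6967/1842
t_q=25/4 → seg 3, τ=1/4; S=-2+1745/3684·τ+2232/307·τ²+-13793/3684·τ³=-116763/78592

  seg 0: a=5 b=-3967/921 c=0 d=202/921
  seg 1: a=-2 b=1487/921 c=606/307 d=-7483/7368
  seg 2: a=1 b=-4931/1842 c=-5059/1228 d=13987/3684
  seg 3: a=-2 b=1745/3684 c=2232/307 d=-13793/3684
  seg 4: a=2 b=6967/1842 c=-4865/1228 d=4865/7368
S(25/4) = -116763/78592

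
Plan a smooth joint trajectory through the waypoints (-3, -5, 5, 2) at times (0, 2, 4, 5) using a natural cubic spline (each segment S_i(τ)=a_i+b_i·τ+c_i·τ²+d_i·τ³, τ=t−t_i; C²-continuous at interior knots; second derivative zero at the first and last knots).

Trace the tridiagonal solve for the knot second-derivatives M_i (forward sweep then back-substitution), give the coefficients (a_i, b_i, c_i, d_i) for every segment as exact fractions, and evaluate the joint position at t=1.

Δ: Δ0=-1, Δ1=5, Δ2=-3
row 1: diag=8, rhs=36; c'=1/4, d'=9/2
row 2: denom=6−2·1/4=11/2; d'=(-48−2·9/2)/(11/2)=-114/11
back: M2=-114/11
back: M1=9/2−1/4·-114/11=78/11
M: M0=0, M1=78/11, M2=-114/11, M3=0
seg 0: a=-3, c=M0/2=0, d=(M1−M0)/(6·2)=13/22, b=Δ0−h0·(2M0+M1)/6=-37/11
seg 1: a=-5, c=M1/2=39/11, d=(M2−M1)/(6·2)=-16/11, b=Δ1−h1·(2M1+M2)/6=41/11
seg 2: a=5, c=M2/2=-57/11, d=(M3−M2)/(6·1)=19/11, b=Δ2−h2·(2M2+M3)/6=5/11
t_q=1 → seg 0, τ=1; S=-3+-37/11·τ+0·τ²+13/22·τ³=-127/22

  seg 0: a=-3 b=-37/11 c=0 d=13/22
  seg 1: a=-5 b=41/11 c=39/11 d=-16/11
  seg 2: a=5 b=5/11 c=-57/11 d=19/11
S(1) = -127/22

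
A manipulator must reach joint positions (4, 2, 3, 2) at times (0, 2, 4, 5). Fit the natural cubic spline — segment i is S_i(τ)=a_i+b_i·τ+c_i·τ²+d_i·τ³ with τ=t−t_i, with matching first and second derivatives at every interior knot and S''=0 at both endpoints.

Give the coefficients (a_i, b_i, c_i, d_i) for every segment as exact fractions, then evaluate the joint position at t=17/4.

  seg 0: a=4 b=-17/11 c=0 d=3/22
  seg 1: a=2 b=1/11 c=9/11 d=-27/88
  seg 2: a=3 b=-7/22 c=-45/44 d=15/44
S(17/4) = 8059/2816

Δ: Δ0=-1, Δ1=1/2, Δ2=-1
row 1: diag=8, rhs=9; c'=1/4, d'=9/8
row 2: denom=6−2·1/4=11/2; d'=(-9−2·9/8)/(11/2)=-45/22
back: M2=-45/22
back: M1=9/8−1/4·-45/22=18/11
M: M0=0, M1=18/11, M2=-45/22, M3=0
seg 0: a=4, c=M0/2=0, d=(M1−M0)/(6·2)=3/22, b=Δ0−h0·(2M0+M1)/6=-17/11
seg 1: a=2, c=M1/2=9/11, d=(M2−M1)/(6·2)=-27/88, b=Δ1−h1·(2M1+M2)/6=1/11
seg 2: a=3, c=M2/2=-45/44, d=(M3−M2)/(6·1)=15/44, b=Δ2−h2·(2M2+M3)/6=-7/22
t_q=17/4 → seg 2, τ=1/4; S=3+-7/22·τ+-45/44·τ²+15/44·τ³=8059/2816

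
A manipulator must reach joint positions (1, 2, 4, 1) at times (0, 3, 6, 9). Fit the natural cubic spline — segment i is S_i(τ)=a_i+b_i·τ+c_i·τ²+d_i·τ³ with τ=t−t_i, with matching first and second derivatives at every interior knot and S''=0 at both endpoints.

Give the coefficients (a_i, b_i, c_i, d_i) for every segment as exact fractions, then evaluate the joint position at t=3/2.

  seg 0: a=1 b=2/15 c=0 d=1/45
  seg 1: a=2 b=11/15 c=1/5 d=-2/27
  seg 2: a=4 b=-1/15 c=-7/15 d=7/135
S(3/2) = 51/40

Δ: Δ0=1/3, Δ1=2/3, Δ2=-1
row 1: diag=12, rhs=2; c'=1/4, d'=1/6
row 2: denom=12−3·1/4=45/4; d'=(-10−3·1/6)/(45/4)=-14/15
back: M2=-14/15
back: M1=1/6−1/4·-14/15=2/5
M: M0=0, M1=2/5, M2=-14/15, M3=0
seg 0: a=1, c=M0/2=0, d=(M1−M0)/(6·3)=1/45, b=Δ0−h0·(2M0+M1)/6=2/15
seg 1: a=2, c=M1/2=1/5, d=(M2−M1)/(6·3)=-2/27, b=Δ1−h1·(2M1+M2)/6=11/15
seg 2: a=4, c=M2/2=-7/15, d=(M3−M2)/(6·3)=7/135, b=Δ2−h2·(2M2+M3)/6=-1/15
t_q=3/2 → seg 0, τ=3/2; S=1+2/15·τ+0·τ²+1/45·τ³=51/40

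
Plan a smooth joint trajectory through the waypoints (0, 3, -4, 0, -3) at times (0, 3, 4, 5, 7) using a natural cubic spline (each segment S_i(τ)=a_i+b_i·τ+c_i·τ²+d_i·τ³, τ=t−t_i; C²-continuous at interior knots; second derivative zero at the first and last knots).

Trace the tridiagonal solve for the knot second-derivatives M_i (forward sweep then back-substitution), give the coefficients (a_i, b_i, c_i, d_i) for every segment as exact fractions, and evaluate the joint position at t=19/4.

Δ: Δ0=1, Δ1=-7, Δ2=4, Δ3=-3/2
row 1: diag=8, rhs=-48; c'=1/8, d'=-6
row 2: denom=4−1·1/8=31/8; d'=(66−1·-6)/(31/8)=576/31
row 3: denom=6−1·8/31=178/31; d'=(-33−1·576/31)/(178/31)=-1599/178
back: M3=-1599/178
back: M2=576/31−8/31·-1599/178=1860/89
back: M1=-6−1/8·1860/89=-1533/178
M: M0=0, M1=-1533/178, M2=1860/89, M3=-1599/178, M4=0
seg 0: a=0, c=M0/2=0, d=(M1−M0)/(6·3)=-511/1068, b=Δ0−h0·(2M0+M1)/6=1889/356
seg 1: a=3, c=M1/2=-1533/356, d=(M2−M1)/(6·1)=1751/356, b=Δ1−h1·(2M1+M2)/6=-1355/178
seg 2: a=-4, c=M2/2=930/89, d=(M3−M2)/(6·1)=-1773/356, b=Δ2−h2·(2M2+M3)/6=-523/356
seg 3: a=0, c=M3/2=-1599/356, d=(M4−M3)/(6·2)=533/712, b=Δ3−h3·(2M3+M4)/6=799/178
t_q=19/4 → seg 2, τ=3/4; S=-4+-523/356·τ+930/89·τ²+-1773/356·τ³=-30191/22784

  seg 0: a=0 b=1889/356 c=0 d=-511/1068
  seg 1: a=3 b=-1355/178 c=-1533/356 d=1751/356
  seg 2: a=-4 b=-523/356 c=930/89 d=-1773/356
  seg 3: a=0 b=799/178 c=-1599/356 d=533/712
S(19/4) = -30191/22784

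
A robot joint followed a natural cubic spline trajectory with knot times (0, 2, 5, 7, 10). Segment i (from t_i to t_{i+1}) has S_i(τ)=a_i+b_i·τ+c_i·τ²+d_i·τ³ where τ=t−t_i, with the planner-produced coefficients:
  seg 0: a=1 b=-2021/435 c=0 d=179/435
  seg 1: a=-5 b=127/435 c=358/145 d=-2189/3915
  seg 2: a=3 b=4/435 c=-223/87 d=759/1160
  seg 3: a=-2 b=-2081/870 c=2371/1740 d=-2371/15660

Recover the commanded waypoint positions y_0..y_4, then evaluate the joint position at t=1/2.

y_0=1 y_1=-5 y_2=3 y_3=-2 y_4=-1
S(1/2) = -295/232

y_0 = S_0(0) = a_0 = 1
y_1 = S_1(0) = a_1 = -5
y_2 = S_2(0) = a_2 = 3
y_3 = S_3(0) = a_3 = -2
y_4 = S_3(3) = -1
t_q=1/2 is in segment 0 (τ=1/2); S_0(τ)=-295/232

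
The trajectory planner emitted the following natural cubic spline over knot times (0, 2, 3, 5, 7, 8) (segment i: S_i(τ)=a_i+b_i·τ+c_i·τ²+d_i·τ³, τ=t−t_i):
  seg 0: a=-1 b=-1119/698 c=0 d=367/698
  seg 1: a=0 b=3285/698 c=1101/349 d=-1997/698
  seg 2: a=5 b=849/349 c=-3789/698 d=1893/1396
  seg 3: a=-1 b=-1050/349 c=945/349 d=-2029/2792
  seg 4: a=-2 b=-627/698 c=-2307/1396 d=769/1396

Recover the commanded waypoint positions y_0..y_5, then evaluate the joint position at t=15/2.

y_0 = S_0(0) = a_0 = -1
y_1 = S_1(0) = a_1 = 0
y_2 = S_2(0) = a_2 = 5
y_3 = S_3(0) = a_3 = -1
y_4 = S_4(0) = a_4 = -2
y_5 = S_4(1) = -4
t_q=15/2 is in segment 4 (τ=1/2); S_4(τ)=-31197/11168

y_0=-1 y_1=0 y_2=5 y_3=-1 y_4=-2 y_5=-4
S(15/2) = -31197/11168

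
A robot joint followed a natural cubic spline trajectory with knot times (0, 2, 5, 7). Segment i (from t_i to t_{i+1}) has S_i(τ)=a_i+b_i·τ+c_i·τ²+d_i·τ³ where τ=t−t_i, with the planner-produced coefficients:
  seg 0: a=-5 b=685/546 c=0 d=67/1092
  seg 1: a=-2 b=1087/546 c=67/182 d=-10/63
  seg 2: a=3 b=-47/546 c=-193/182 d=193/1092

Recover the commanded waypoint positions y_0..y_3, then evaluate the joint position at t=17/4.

y_0 = S_0(0) = a_0 = -5
y_1 = S_1(0) = a_1 = -2
y_2 = S_2(0) = a_2 = 3
y_3 = S_2(2) = 0
t_q=17/4 is in segment 1 (τ=9/4); S_1(τ)=3691/1456

y_0=-5 y_1=-2 y_2=3 y_3=0
S(17/4) = 3691/1456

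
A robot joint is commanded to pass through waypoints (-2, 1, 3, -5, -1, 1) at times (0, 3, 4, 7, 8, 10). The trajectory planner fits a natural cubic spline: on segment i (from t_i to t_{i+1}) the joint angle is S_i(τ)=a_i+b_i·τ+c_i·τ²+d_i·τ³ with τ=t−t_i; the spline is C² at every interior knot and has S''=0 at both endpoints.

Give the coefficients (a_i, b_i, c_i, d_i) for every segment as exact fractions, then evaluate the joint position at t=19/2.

  seg 0: a=-2 b=518/2529 c=0 d=2011/22761
  seg 1: a=1 b=6551/2529 c=2011/2529 d=-1168/843
  seg 2: a=3 b=61/2529 c=-8501/2529 d=18698/22761
  seg 3: a=-5 b=5149/2529 c=1133/281 d=-5230/2529
  seg 4: a=-1 b=9853/2529 c=-1831/843 d=1831/5058
S(19/2) = 15899/13488

Δ: Δ0=1, Δ1=2, Δ2=-8/3, Δ3=4, Δ4=1
row 1: diag=8, rhs=6; c'=1/8, d'=3/4
row 2: denom=8−1·1/8=63/8; d'=(-28−1·3/4)/(63/8)=-230/63
row 3: denom=8−3·8/21=48/7; d'=(40−3·-230/63)/(48/7)=535/72
row 4: denom=6−1·7/48=281/48; d'=(-18−1·535/72)/(281/48)=-3662/843
back: M4=-3662/843
back: M3=535/72−7/48·-3662/843=2266/281
back: M2=-230/63−8/21·2266/281=-17002/2529
back: M1=3/4−1/8·-17002/2529=4022/2529
M: M0=0, M1=4022/2529, M2=-17002/2529, M3=2266/281, M4=-3662/843, M5=0
seg 0: a=-2, c=M0/2=0, d=(M1−M0)/(6·3)=2011/22761, b=Δ0−h0·(2M0+M1)/6=518/2529
seg 1: a=1, c=M1/2=2011/2529, d=(M2−M1)/(6·1)=-1168/843, b=Δ1−h1·(2M1+M2)/6=6551/2529
seg 2: a=3, c=M2/2=-8501/2529, d=(M3−M2)/(6·3)=18698/22761, b=Δ2−h2·(2M2+M3)/6=61/2529
seg 3: a=-5, c=M3/2=1133/281, d=(M4−M3)/(6·1)=-5230/2529, b=Δ3−h3·(2M3+M4)/6=5149/2529
seg 4: a=-1, c=M4/2=-1831/843, d=(M5−M4)/(6·2)=1831/5058, b=Δ4−h4·(2M4+M5)/6=9853/2529
t_q=19/2 → seg 4, τ=3/2; S=-1+9853/2529·τ+-1831/843·τ²+1831/5058·τ³=15899/13488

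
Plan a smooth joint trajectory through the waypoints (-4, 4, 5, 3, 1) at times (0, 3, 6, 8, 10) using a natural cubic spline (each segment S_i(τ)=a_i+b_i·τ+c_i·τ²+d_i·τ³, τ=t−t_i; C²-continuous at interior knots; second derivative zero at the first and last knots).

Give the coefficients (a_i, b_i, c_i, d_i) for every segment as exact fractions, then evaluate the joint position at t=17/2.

  seg 0: a=-4 b=223/70 c=0 d=-109/1890
  seg 1: a=4 b=57/35 c=-109/210 d=11/378
  seg 2: a=5 b=-7/10 c=-9/35 d=3/56
  seg 3: a=3 b=-38/35 c=9/140 d=-3/280
S(17/2) = 791/320

Δ: Δ0=8/3, Δ1=1/3, Δ2=-1, Δ3=-1
row 1: diag=12, rhs=-14; c'=1/4, d'=-7/6
row 2: denom=10−3·1/4=37/4; d'=(-8−3·-7/6)/(37/4)=-18/37
row 3: denom=8−2·8/37=280/37; d'=(0−2·-18/37)/(280/37)=9/70
back: M3=9/70
back: M2=-18/37−8/37·9/70=-18/35
back: M1=-7/6−1/4·-18/35=-109/105
M: M0=0, M1=-109/105, M2=-18/35, M3=9/70, M4=0
seg 0: a=-4, c=M0/2=0, d=(M1−M0)/(6·3)=-109/1890, b=Δ0−h0·(2M0+M1)/6=223/70
seg 1: a=4, c=M1/2=-109/210, d=(M2−M1)/(6·3)=11/378, b=Δ1−h1·(2M1+M2)/6=57/35
seg 2: a=5, c=M2/2=-9/35, d=(M3−M2)/(6·2)=3/56, b=Δ2−h2·(2M2+M3)/6=-7/10
seg 3: a=3, c=M3/2=9/140, d=(M4−M3)/(6·2)=-3/280, b=Δ3−h3·(2M3+M4)/6=-38/35
t_q=17/2 → seg 3, τ=1/2; S=3+-38/35·τ+9/140·τ²+-3/280·τ³=791/320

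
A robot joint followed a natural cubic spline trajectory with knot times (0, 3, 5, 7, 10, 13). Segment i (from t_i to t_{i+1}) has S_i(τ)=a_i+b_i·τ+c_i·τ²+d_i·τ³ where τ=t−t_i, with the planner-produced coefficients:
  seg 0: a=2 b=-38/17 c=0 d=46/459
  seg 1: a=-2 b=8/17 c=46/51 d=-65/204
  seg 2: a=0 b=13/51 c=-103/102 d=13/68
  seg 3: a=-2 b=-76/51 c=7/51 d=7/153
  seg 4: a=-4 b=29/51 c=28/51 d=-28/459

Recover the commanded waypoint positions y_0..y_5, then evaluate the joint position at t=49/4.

y_0 = S_0(0) = a_0 = 2
y_1 = S_1(0) = a_1 = -2
y_2 = S_2(0) = a_2 = 0
y_3 = S_3(0) = a_3 = -2
y_4 = S_4(0) = a_4 = -4
y_5 = S_4(3) = 1
t_q=49/4 is in segment 4 (τ=9/4); S_4(τ)=-173/272

y_0=2 y_1=-2 y_2=0 y_3=-2 y_4=-4 y_5=1
S(49/4) = -173/272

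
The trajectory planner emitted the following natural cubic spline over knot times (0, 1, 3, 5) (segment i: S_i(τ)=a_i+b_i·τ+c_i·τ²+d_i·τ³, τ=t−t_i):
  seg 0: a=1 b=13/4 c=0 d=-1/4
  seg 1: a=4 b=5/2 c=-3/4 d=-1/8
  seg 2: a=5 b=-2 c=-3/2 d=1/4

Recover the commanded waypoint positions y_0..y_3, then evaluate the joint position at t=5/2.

y_0 = S_0(0) = a_0 = 1
y_1 = S_1(0) = a_1 = 4
y_2 = S_2(0) = a_2 = 5
y_3 = S_2(2) = -3
t_q=5/2 is in segment 1 (τ=3/2); S_1(τ)=361/64

y_0=1 y_1=4 y_2=5 y_3=-3
S(5/2) = 361/64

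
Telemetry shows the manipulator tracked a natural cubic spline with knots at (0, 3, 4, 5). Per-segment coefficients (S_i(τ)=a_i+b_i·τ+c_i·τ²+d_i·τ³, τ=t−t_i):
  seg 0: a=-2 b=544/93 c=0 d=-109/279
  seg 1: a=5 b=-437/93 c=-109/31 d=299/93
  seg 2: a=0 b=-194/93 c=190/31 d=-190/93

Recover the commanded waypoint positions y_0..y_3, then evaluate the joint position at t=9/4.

y_0=-2 y_1=5 y_2=0 y_3=2
S(9/4) = 13315/1984

y_0 = S_0(0) = a_0 = -2
y_1 = S_1(0) = a_1 = 5
y_2 = S_2(0) = a_2 = 0
y_3 = S_2(1) = 2
t_q=9/4 is in segment 0 (τ=9/4); S_0(τ)=13315/1984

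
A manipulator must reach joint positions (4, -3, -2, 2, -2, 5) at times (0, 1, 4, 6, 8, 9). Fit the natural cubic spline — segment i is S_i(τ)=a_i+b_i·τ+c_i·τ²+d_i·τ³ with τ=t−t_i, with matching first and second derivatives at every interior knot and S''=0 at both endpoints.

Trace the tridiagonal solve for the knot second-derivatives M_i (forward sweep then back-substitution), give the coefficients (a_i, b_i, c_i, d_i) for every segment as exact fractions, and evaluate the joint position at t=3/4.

  seg 0: a=4 b=-17327/2199 c=0 d=1934/2199
  seg 1: a=-3 b=-11525/2199 c=1934/733 d=-572/2199
  seg 2: a=-2 b=7843/2199 c=218/733 d=-4753/8796
  seg 3: a=2 b=-3800/2199 c=-4317/1466 d=12353/8796
  seg 4: a=-2 b=7357/2199 c=4018/733 d=-4018/2199
S(3/4) = -36089/23456

Δ: Δ0=-7, Δ1=1/3, Δ2=2, Δ3=-2, Δ4=7
row 1: diag=8, rhs=44; c'=3/8, d'=11/2
row 2: denom=10−3·3/8=71/8; d'=(10−3·11/2)/(71/8)=-52/71
row 3: denom=8−2·16/71=536/71; d'=(-24−2·-52/71)/(536/71)=-200/67
row 4: denom=6−2·71/268=733/134; d'=(54−2·-200/67)/(733/134)=8036/733
back: M4=8036/733
back: M3=-200/67−71/268·8036/733=-4317/733
back: M2=-52/71−16/71·-4317/733=436/733
back: M1=11/2−3/8·436/733=3868/733
M: M0=0, M1=3868/733, M2=436/733, M3=-4317/733, M4=8036/733, M5=0
seg 0: a=4, c=M0/2=0, d=(M1−M0)/(6·1)=1934/2199, b=Δ0−h0·(2M0+M1)/6=-17327/2199
seg 1: a=-3, c=M1/2=1934/733, d=(M2−M1)/(6·3)=-572/2199, b=Δ1−h1·(2M1+M2)/6=-11525/2199
seg 2: a=-2, c=M2/2=218/733, d=(M3−M2)/(6·2)=-4753/8796, b=Δ2−h2·(2M2+M3)/6=7843/2199
seg 3: a=2, c=M3/2=-4317/1466, d=(M4−M3)/(6·2)=12353/8796, b=Δ3−h3·(2M3+M4)/6=-3800/2199
seg 4: a=-2, c=M4/2=4018/733, d=(M5−M4)/(6·1)=-4018/2199, b=Δ4−h4·(2M4+M5)/6=7357/2199
t_q=3/4 → seg 0, τ=3/4; S=4+-17327/2199·τ+0·τ²+1934/2199·τ³=-36089/23456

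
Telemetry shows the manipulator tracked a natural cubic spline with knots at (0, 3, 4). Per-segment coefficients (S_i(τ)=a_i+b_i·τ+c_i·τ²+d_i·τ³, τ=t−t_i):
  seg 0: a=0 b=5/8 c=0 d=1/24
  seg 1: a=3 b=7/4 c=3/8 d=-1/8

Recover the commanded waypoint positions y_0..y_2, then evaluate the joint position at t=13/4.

y_0=0 y_1=3 y_2=5
S(13/4) = 1771/512

y_0 = S_0(0) = a_0 = 0
y_1 = S_1(0) = a_1 = 3
y_2 = S_1(1) = 5
t_q=13/4 is in segment 1 (τ=1/4); S_1(τ)=1771/512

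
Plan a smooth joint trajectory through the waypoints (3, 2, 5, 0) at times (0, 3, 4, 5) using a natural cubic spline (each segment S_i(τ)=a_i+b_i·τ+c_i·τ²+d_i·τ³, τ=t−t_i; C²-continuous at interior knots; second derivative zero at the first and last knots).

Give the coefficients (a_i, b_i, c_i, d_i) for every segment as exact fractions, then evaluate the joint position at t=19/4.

  seg 0: a=3 b=-223/93 c=0 d=64/279
  seg 1: a=2 b=353/93 c=64/31 d=-266/93
  seg 2: a=5 b=-61/93 c=-202/31 d=202/93
S(19/4) = 1745/992

Δ: Δ0=-1/3, Δ1=3, Δ2=-5
row 1: diag=8, rhs=20; c'=1/8, d'=5/2
row 2: denom=4−1·1/8=31/8; d'=(-48−1·5/2)/(31/8)=-404/31
back: M2=-404/31
back: M1=5/2−1/8·-404/31=128/31
M: M0=0, M1=128/31, M2=-404/31, M3=0
seg 0: a=3, c=M0/2=0, d=(M1−M0)/(6·3)=64/279, b=Δ0−h0·(2M0+M1)/6=-223/93
seg 1: a=2, c=M1/2=64/31, d=(M2−M1)/(6·1)=-266/93, b=Δ1−h1·(2M1+M2)/6=353/93
seg 2: a=5, c=M2/2=-202/31, d=(M3−M2)/(6·1)=202/93, b=Δ2−h2·(2M2+M3)/6=-61/93
t_q=19/4 → seg 2, τ=3/4; S=5+-61/93·τ+-202/31·τ²+202/93·τ³=1745/992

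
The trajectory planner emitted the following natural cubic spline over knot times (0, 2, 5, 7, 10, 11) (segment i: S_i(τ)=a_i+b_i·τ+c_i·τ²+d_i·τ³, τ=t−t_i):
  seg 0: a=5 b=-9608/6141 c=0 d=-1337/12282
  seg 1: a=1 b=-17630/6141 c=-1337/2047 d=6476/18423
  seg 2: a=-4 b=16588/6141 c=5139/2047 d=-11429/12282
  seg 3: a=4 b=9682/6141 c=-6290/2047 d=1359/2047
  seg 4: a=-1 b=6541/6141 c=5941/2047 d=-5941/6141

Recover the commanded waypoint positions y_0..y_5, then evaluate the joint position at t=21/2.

y_0 = S_0(0) = a_0 = 5
y_1 = S_1(0) = a_1 = 1
y_2 = S_2(0) = a_2 = -4
y_3 = S_3(0) = a_3 = 4
y_4 = S_4(0) = a_4 = -1
y_5 = S_4(1) = 2
t_q=21/2 is in segment 4 (τ=1/2); S_4(τ)=2247/16376

y_0=5 y_1=1 y_2=-4 y_3=4 y_4=-1 y_5=2
S(21/2) = 2247/16376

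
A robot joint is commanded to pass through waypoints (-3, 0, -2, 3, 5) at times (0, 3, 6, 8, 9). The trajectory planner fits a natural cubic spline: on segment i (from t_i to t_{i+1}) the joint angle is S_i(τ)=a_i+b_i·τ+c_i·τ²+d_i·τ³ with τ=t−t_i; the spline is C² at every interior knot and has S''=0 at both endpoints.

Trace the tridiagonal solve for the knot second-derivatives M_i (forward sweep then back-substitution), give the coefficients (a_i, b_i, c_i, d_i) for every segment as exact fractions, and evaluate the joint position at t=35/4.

Δ: Δ0=1, Δ1=-2/3, Δ2=5/2, Δ3=2
row 1: diag=12, rhs=-10; c'=1/4, d'=-5/6
row 2: denom=10−3·1/4=37/4; d'=(19−3·-5/6)/(37/4)=86/37
row 3: denom=6−2·8/37=206/37; d'=(-3−2·86/37)/(206/37)=-283/206
back: M3=-283/206
back: M2=86/37−8/37·-283/206=270/103
back: M1=-5/6−1/4·270/103=-460/309
M: M0=0, M1=-460/309, M2=270/103, M3=-283/206, M4=0
seg 0: a=-3, c=M0/2=0, d=(M1−M0)/(6·3)=-230/2781, b=Δ0−h0·(2M0+M1)/6=539/309
seg 1: a=0, c=M1/2=-230/309, d=(M2−M1)/(6·3)=635/2781, b=Δ1−h1·(2M1+M2)/6=-151/309
seg 2: a=-2, c=M2/2=135/103, d=(M3−M2)/(6·2)=-823/2472, b=Δ2−h2·(2M2+M3)/6=374/309
seg 3: a=3, c=M3/2=-283/412, d=(M4−M3)/(6·1)=283/1236, b=Δ3−h3·(2M3+M4)/6=1519/618
t_q=35/4 → seg 3, τ=3/4; S=3+1519/618·τ+-283/412·τ²+283/1236·τ³=120071/26368

  seg 0: a=-3 b=539/309 c=0 d=-230/2781
  seg 1: a=0 b=-151/309 c=-230/309 d=635/2781
  seg 2: a=-2 b=374/309 c=135/103 d=-823/2472
  seg 3: a=3 b=1519/618 c=-283/412 d=283/1236
S(35/4) = 120071/26368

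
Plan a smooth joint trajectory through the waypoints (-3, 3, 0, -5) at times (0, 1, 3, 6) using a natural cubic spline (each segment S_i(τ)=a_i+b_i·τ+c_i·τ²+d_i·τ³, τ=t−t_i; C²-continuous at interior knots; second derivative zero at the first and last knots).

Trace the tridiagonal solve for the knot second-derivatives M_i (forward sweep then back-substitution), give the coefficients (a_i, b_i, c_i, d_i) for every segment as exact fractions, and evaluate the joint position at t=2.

Δ: Δ0=6, Δ1=-3/2, Δ2=-5/3
row 1: diag=6, rhs=-45; c'=1/3, d'=-15/2
row 2: denom=10−2·1/3=28/3; d'=(-1−2·-15/2)/(28/3)=3/2
back: M2=3/2
back: M1=-15/2−1/3·3/2=-8
M: M0=0, M1=-8, M2=3/2, M3=0
seg 0: a=-3, c=M0/2=0, d=(M1−M0)/(6·1)=-4/3, b=Δ0−h0·(2M0+M1)/6=22/3
seg 1: a=3, c=M1/2=-4, d=(M2−M1)/(6·2)=19/24, b=Δ1−h1·(2M1+M2)/6=10/3
seg 2: a=0, c=M2/2=3/4, d=(M3−M2)/(6·3)=-1/12, b=Δ2−h2·(2M2+M3)/6=-19/6
t_q=2 → seg 1, τ=1; S=3+10/3·τ+-4·τ²+19/24·τ³=25/8

  seg 0: a=-3 b=22/3 c=0 d=-4/3
  seg 1: a=3 b=10/3 c=-4 d=19/24
  seg 2: a=0 b=-19/6 c=3/4 d=-1/12
S(2) = 25/8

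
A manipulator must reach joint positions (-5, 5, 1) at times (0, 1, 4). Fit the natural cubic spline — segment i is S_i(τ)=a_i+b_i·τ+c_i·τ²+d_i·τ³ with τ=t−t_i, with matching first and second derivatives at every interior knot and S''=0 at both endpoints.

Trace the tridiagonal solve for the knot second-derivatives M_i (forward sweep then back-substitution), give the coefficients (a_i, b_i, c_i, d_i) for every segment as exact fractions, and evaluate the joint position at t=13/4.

  seg 0: a=-5 b=137/12 c=0 d=-17/12
  seg 1: a=5 b=43/6 c=-17/4 d=17/36
S(13/4) = 1277/256

Δ: Δ0=10, Δ1=-4/3
row 1: diag=8, rhs=-68; c'=3/8, d'=-17/2
back: M1=-17/2
M: M0=0, M1=-17/2, M2=0
seg 0: a=-5, c=M0/2=0, d=(M1−M0)/(6·1)=-17/12, b=Δ0−h0·(2M0+M1)/6=137/12
seg 1: a=5, c=M1/2=-17/4, d=(M2−M1)/(6·3)=17/36, b=Δ1−h1·(2M1+M2)/6=43/6
t_q=13/4 → seg 1, τ=9/4; S=5+43/6·τ+-17/4·τ²+17/36·τ³=1277/256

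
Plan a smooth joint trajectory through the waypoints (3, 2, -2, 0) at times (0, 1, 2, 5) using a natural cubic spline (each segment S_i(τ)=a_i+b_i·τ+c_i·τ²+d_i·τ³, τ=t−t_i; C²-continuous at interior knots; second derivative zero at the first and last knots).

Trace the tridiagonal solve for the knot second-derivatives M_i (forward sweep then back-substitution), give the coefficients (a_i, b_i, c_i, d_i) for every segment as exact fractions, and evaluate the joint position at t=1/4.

Δ: Δ0=-1, Δ1=-4, Δ2=2/3
row 1: diag=4, rhs=-18; c'=1/4, d'=-9/2
row 2: denom=8−1·1/4=31/4; d'=(28−1·-9/2)/(31/4)=130/31
back: M2=130/31
back: M1=-9/2−1/4·130/31=-172/31
M: M0=0, M1=-172/31, M2=130/31, M3=0
seg 0: a=3, c=M0/2=0, d=(M1−M0)/(6·1)=-86/93, b=Δ0−h0·(2M0+M1)/6=-7/93
seg 1: a=2, c=M1/2=-86/31, d=(M2−M1)/(6·1)=151/93, b=Δ1−h1·(2M1+M2)/6=-265/93
seg 2: a=-2, c=M2/2=65/31, d=(M3−M2)/(6·3)=-65/279, b=Δ2−h2·(2M2+M3)/6=-328/93
t_q=1/4 → seg 0, τ=1/4; S=3+-7/93·τ+0·τ²+-86/93·τ³=2943/992

  seg 0: a=3 b=-7/93 c=0 d=-86/93
  seg 1: a=2 b=-265/93 c=-86/31 d=151/93
  seg 2: a=-2 b=-328/93 c=65/31 d=-65/279
S(1/4) = 2943/992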